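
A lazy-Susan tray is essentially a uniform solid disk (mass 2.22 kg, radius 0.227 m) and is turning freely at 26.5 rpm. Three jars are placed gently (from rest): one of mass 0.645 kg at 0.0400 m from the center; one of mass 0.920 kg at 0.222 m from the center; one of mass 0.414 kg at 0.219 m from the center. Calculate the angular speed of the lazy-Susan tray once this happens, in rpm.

No external torque acts about the center; L_before = L_after.
I_p = ½(2.22)(0.227)² = 0.05720 kg·m².
Added inertia Σmr² = (0.645)(0.0400)² + (0.920)(0.222)² + (0.414)(0.219)² = 0.06623 kg·m²; I_f = 0.05720 + 0.06623 = 0.1234 kg·m².
ω_f = I_p ω_i / I_f = (0.05720)(26.5) / 0.1234 = 12.28 rpm.

ω_f ≈ 12.3 rpm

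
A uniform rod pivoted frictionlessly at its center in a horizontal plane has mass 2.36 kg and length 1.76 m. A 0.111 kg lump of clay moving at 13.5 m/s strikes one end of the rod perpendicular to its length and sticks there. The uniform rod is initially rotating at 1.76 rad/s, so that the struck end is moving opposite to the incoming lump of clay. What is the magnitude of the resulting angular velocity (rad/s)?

The axle reaction passes through the pivot and exerts no torque about it; angular momentum about the pivot is conserved through the impact.
I_p = (1/12)(2.36)(1.76)² = 0.6092 kg·m². Taking the sense of the lump of clay's angular momentum as positive, L_{lump} = m v R = (0.111)(13.5)(1.76/2) = 1.319 kg·m²/s.
L_i = −I_p ω_p + m v R = −(0.6092)(1.76) + 1.319 = 0.2465 kg·m²/s.
After sticking, I_f = I_p + m R² = 0.6092 + (0.111)(1.76/2)² = 0.6952 kg·m².
ω_f = L_i / I_f = 0.2465 / 0.6952 = 0.3546 rad/s.

|ω_f| ≈ 0.355 rad/s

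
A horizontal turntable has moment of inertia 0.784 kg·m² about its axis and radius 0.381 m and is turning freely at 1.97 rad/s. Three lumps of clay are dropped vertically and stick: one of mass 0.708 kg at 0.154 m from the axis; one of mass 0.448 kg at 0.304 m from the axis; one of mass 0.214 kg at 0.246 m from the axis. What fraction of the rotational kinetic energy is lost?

The added mass arrives with no angular momentum about the axis, and any external torque about the axis is negligible, so the system's angular momentum is conserved.
Added inertia Σmr² = (0.708)(0.154)² + (0.448)(0.304)² + (0.214)(0.246)² = 0.07114 kg·m²; I_f = 0.7840 + 0.07114 = 0.8551 kg·m².
ω_f = I_p ω_i / I_f = (0.7840)(1.97) / 0.8551 = 1.806 rad/s.
KE_i = ½(0.7840)(1.970 rad/s)² = 1.521 J; KE_f = ½(0.8551)(1.806)² = 1.395 J.
Fraction lost = 0.08320.

fraction ≈ 0.0832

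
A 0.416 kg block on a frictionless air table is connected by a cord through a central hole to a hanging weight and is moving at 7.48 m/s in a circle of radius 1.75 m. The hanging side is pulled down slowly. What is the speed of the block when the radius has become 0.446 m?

v₂ ≈ 29.3 m/s

Central (radial) force ⇒ zero torque about the center ⇒ m v r is constant.
v₂ = v₁ r₁ / r₂ = (7.48)(1.75) / (0.446) = 29.35 m/s.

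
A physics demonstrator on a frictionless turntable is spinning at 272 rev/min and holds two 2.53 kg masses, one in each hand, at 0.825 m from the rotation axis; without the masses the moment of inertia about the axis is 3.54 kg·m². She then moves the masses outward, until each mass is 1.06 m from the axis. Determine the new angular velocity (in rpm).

Angular momentum about the spin axis is conserved since the torque about it is zero.
I₁ = 3.54 + 2(2.53)(0.825)² = 6.984 kg·m²; I₂ = 3.54 + 2(2.53)(1.06)² = 9.225 kg·m².
ω₂ = I₁ω₁ / I₂ = (6.984)(272 rpm) / (9.225) = 205.9 rpm.

ω₂ ≈ 206 rpm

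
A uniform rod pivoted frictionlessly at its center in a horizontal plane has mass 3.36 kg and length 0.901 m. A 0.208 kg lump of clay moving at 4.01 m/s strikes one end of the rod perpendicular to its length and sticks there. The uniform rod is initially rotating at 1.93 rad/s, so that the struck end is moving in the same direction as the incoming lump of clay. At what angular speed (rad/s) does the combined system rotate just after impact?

|ω_f| ≈ 3.02 rad/s

The axle reaction passes through the pivot and exerts no torque about it; angular momentum about the pivot is conserved through the impact.
I_p = (1/12)(3.36)(0.901)² = 0.2273 kg·m². Taking the sense of the lump of clay's angular momentum as positive, L_{lump} = m v R = (0.208)(4.01)(0.901/2) = 0.3758 kg·m²/s.
L_i = +I_p ω_p + m v R = +(0.2273)(1.93) + 0.3758 = 0.8145 kg·m²/s.
After sticking, I_f = I_p + m R² = 0.2273 + (0.208)(0.901/2)² = 0.2695 kg·m².
ω_f = L_i / I_f = 0.8145 / 0.2695 = 3.022 rad/s.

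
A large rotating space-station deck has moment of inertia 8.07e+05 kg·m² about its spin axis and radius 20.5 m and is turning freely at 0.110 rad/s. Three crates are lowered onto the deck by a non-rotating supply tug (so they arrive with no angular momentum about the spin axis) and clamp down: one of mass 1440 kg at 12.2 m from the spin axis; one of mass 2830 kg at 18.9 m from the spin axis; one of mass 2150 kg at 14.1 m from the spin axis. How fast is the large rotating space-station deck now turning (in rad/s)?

The added mass arrives with no angular momentum about the spin axis, and any external torque about the spin axis is negligible, so the system's angular momentum is conserved.
Added inertia Σmr² = (1440)(12.2)² + (2830)(18.9)² + (2150)(14.1)² = 1.653e+06 kg·m²; I_f = 8.070e+05 + 1.653e+06 = 2.460e+06 kg·m².
ω_f = I_p ω_i / I_f = (8.070e+05)(0.110) / 2.460e+06 = 0.03609 rad/s.

ω_f ≈ 0.0361 rad/s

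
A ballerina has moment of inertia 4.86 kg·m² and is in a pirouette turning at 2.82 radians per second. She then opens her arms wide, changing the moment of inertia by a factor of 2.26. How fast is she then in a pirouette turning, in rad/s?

ω₂ ≈ 1.25 rad/s

With no external torque about the axis, L is conserved: I₁ω₁ = I₂ω₂.
I₂ = 2.26 × 4.86 = 10.98 kg·m².
ω₂ = I₁ω₁ / I₂ = (4.860)(2.82 rad/s) / (10.98) = 1.248 rad/s.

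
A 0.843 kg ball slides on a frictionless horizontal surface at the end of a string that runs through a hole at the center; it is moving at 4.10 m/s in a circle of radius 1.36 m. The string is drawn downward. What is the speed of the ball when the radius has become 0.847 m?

Central (radial) force ⇒ zero torque about the center ⇒ m v r is constant.
v₂ = v₁ r₁ / r₂ = (4.10)(1.36) / (0.847) = 6.583 m/s.

v₂ ≈ 6.58 m/s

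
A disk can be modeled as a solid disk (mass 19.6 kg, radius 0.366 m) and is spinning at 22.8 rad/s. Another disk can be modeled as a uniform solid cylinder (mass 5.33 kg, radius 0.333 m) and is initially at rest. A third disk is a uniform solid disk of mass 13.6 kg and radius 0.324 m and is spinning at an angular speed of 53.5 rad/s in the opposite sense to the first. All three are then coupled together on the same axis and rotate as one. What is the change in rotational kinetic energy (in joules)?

ΔKE ≈ -1350 J

No external torque acts about the common axis, so total angular momentum is conserved.
Moments of inertia: I_A = ½(19.6)(0.366)² = 1.313 kg·m²; I_B = ½(5.33)(0.333)² = 0.2955 kg·m²; I_C = ½(13.6)(0.324)² = 0.7138 kg·m².
Taking A's sense as positive: L = (1.313)(22.8) − (0.7138)(53.5) = -8.259 kg·m²·rad/s.
Combined I = 1.313 + 0.2955 + 0.7138 = 2.322 kg·m².
ω_f = L / I = -8.259 / 2.322 = -3.557 rad/s.
KE_i = ½ΣIω² = 1363 J; KE_f = ½(2.322)(3.557)² = 14.69 J.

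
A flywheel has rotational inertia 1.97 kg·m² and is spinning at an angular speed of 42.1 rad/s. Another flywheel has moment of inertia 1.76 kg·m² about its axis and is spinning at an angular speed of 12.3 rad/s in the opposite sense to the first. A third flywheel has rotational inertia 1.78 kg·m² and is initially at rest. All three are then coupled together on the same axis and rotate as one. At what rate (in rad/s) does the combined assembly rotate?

|ω_f| ≈ 11.1 rad/s

The coupling torques are internal; angular momentum about the shared axis is conserved.
Taking A's sense as positive: L = (1.970)(42.1) − (1.760)(12.3) = 61.29 kg·m²·rad/s.
Combined I = 1.970 + 1.760 + 1.780 = 5.510 kg·m².
ω_f = L / I = 61.29 / 5.510 = 11.12 rad/s.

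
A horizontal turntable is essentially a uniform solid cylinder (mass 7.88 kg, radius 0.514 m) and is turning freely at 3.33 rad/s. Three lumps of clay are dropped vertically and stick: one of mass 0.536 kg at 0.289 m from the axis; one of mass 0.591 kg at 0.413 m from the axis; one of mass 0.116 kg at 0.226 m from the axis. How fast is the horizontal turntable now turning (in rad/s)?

ω_f ≈ 2.91 rad/s

No external torque acts about the axis; L_before = L_after.
I_p = ½(7.88)(0.514)² = 1.041 kg·m².
Added inertia Σmr² = (0.536)(0.289)² + (0.591)(0.413)² + (0.116)(0.226)² = 0.1515 kg·m²; I_f = 1.041 + 0.1515 = 1.192 kg·m².
ω_f = I_p ω_i / I_f = (1.041)(3.33) / 1.192 = 2.907 rad/s.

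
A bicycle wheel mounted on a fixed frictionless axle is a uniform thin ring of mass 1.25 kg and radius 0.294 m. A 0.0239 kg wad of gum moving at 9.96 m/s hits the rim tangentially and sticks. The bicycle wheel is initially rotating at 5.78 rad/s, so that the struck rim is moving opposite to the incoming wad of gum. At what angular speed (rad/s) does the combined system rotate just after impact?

|ω_f| ≈ 5.04 rad/s

About the axle the impulsive forces during the collision are internal, so angular momentum about that axis is conserved.
I_p = (1.25)(0.294)² = 0.1080 kg·m². Taking the sense of the wad of gum's angular momentum as positive, L_{wad} = m v R = (0.0239)(9.96)(0.294) = 0.06998 kg·m²/s.
L_i = −I_p ω_p + m v R = −(0.1080)(5.78) + 0.06998 = -0.5545 kg·m²/s.
After sticking, I_f = I_p + m R² = 0.1080 + (0.0239)(0.294)² = 0.1101 kg·m².
ω_f = L_i / I_f = -0.5545 / 0.1101 = -5.036 rad/s.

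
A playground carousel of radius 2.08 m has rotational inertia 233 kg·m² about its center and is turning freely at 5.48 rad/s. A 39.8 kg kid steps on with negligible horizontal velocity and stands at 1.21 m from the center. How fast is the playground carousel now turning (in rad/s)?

ω_f ≈ 4.38 rad/s

The added mass arrives with no angular momentum about the center, and any external torque about the center is negligible, so the system's angular momentum is conserved.
Added inertia Σmr² = (39.8)(1.21)² = 58.27 kg·m²; I_f = 233.0 + 58.27 = 291.3 kg·m².
ω_f = I_p ω_i / I_f = (233.0)(5.48) / 291.3 = 4.384 rad/s.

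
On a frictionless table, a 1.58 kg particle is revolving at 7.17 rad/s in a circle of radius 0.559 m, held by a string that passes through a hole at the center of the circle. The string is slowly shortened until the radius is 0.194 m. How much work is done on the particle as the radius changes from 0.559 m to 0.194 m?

No torque about the axis ⇒ m r₁² ω₁ = m r₂² ω₂.
ω₂ = ω₁ (r₁/r₂)² = (7.17)(0.559/0.194)² = 59.53 rad/s.
W = ΔKE = ½m(v₂² − v₁²) = 92.68 J.

W ≈ 92.7 J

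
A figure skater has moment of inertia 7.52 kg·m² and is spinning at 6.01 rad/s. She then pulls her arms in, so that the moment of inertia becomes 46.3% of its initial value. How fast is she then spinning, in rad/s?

Angular momentum about the spin axis is conserved since the torque about it is zero.
I₂ = 0.463 × 7.52 = 3.482 kg·m².
ω₂ = I₁ω₁ / I₂ = (7.520)(6.01 rad/s) / (3.482) = 12.98 rad/s.

ω₂ ≈ 13.0 rad/s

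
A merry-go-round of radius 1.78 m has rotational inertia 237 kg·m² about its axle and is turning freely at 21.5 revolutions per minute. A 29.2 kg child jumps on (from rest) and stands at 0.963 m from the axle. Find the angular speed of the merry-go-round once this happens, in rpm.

ω_f ≈ 19.3 rpm

The added mass arrives with no angular momentum about the axle, and any external torque about the axle is negligible, so the system's angular momentum is conserved.
Added inertia Σmr² = (29.2)(0.963)² = 27.08 kg·m²; I_f = 237.0 + 27.08 = 264.1 kg·m².
ω_f = I_p ω_i / I_f = (237.0)(21.5) / 264.1 = 19.30 rpm.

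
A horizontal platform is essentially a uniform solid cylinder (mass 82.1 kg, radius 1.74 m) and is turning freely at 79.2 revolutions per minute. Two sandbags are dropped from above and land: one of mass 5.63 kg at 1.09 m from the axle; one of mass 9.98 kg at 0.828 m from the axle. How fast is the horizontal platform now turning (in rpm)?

No external torque acts about the axle; L_before = L_after.
I_p = ½(82.1)(1.74)² = 124.3 kg·m².
Added inertia Σmr² = (5.63)(1.09)² + (9.98)(0.828)² = 13.53 kg·m²; I_f = 124.3 + 13.53 = 137.8 kg·m².
ω_f = I_p ω_i / I_f = (124.3)(79.2) / 137.8 = 71.42 rpm.

ω_f ≈ 71.4 rpm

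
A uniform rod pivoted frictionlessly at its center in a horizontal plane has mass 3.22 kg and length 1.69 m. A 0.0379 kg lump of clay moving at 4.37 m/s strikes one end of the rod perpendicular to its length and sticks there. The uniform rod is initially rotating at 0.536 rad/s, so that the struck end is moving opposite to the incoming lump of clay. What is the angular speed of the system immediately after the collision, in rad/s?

About the pivot the impulsive forces during the collision are internal, so angular momentum about that axis is conserved.
I_p = (1/12)(3.22)(1.69)² = 0.7664 kg·m². Taking the sense of the lump of clay's angular momentum as positive, L_{lump} = m v R = (0.0379)(4.37)(1.69/2) = 0.1400 kg·m²/s.
L_i = −I_p ω_p + m v R = −(0.7664)(0.536) + 0.1400 = -0.2708 kg·m²/s.
After sticking, I_f = I_p + m R² = 0.7664 + (0.0379)(1.69/2)² = 0.7934 kg·m².
ω_f = L_i / I_f = -0.2708 / 0.7934 = -0.3413 rad/s.

|ω_f| ≈ 0.341 rad/s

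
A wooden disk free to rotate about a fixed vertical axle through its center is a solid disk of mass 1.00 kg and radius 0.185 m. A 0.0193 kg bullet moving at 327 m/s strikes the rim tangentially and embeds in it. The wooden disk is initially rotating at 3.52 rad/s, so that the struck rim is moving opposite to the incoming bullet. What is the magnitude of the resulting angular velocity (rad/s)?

|ω_f| ≈ 62.3 rad/s

About the axle the impulsive forces during the collision are internal, so angular momentum about that axis is conserved.
I_p = ½(1.00)(0.185)² = 0.01711 kg·m². Taking the sense of the bullet's angular momentum as positive, L_{bullet} = m v R = (0.0193)(327)(0.185) = 1.168 kg·m²/s.
L_i = −I_p ω_p + m v R = −(0.01711)(3.52) + 1.168 = 1.107 kg·m²/s.
After sticking, I_f = I_p + m R² = 0.01711 + (0.0193)(0.185)² = 0.01777 kg·m².
ω_f = L_i / I_f = 1.107 / 0.01777 = 62.30 rad/s.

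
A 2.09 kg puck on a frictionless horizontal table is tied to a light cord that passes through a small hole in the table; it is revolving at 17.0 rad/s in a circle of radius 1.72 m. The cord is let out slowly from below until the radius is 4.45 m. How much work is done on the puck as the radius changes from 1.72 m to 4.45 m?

The constraining force is radial, so m r² ω about the center is conserved.
ω₂ = ω₁ (r₁/r₂)² = (17.0)(1.72/4.45)² = 2.540 rad/s.
W = ΔKE = ½m(v₂² − v₁²) = -760.0 J.

W ≈ -760 J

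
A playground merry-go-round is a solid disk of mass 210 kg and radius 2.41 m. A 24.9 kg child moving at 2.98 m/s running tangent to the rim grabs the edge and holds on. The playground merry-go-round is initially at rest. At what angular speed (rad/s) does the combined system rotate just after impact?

|ω_f| ≈ 0.237 rad/s

The axle reaction passes through the axle and exerts no torque about it; angular momentum about the axle is conserved through the impact.
I_p = ½(210)(2.41)² = 609.9 kg·m². Taking the sense of the child's angular momentum as positive, L_{child} = m v R = (24.9)(2.98)(2.41) = 178.8 kg·m²/s.
L_i = 0 + 178.8 = 178.8 kg·m²/s.
After sticking, I_f = I_p + m R² = 609.9 + (24.9)(2.41)² = 754.5 kg·m².
ω_f = L_i / I_f = 178.8 / 754.5 = 0.2370 rad/s.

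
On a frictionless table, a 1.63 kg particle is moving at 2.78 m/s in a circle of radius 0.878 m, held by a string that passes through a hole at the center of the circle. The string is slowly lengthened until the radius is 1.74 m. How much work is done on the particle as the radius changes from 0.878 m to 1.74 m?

W ≈ -4.69 J

Central (radial) force ⇒ zero torque about the center ⇒ m v r is constant.
v₂ = v₁ r₁ / r₂ = (2.78)(0.878) / (1.74) = 1.403 m/s.
W = ΔKE = ½m(v₂² − v₁²) = -4.695 J.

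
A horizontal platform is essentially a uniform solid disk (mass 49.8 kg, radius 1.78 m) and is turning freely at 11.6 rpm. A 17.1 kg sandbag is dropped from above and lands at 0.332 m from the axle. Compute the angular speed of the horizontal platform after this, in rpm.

ω_f ≈ 11.3 rpm

The added mass arrives with no angular momentum about the axle, and any external torque about the axle is negligible, so the system's angular momentum is conserved.
I_p = ½(49.8)(1.78)² = 78.89 kg·m².
Added inertia Σmr² = (17.1)(0.332)² = 1.885 kg·m²; I_f = 78.89 + 1.885 = 80.78 kg·m².
ω_f = I_p ω_i / I_f = (78.89)(11.6) / 80.78 = 11.33 rpm.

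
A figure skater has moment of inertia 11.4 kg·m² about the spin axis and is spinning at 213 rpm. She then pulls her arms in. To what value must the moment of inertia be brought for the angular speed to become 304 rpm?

I₂ ≈ 7.99 kg·m²

No external torque acts about the spin axis, so angular momentum is conserved.
I₂ = I₁ω₁ / ω₂ = (11.4)(213) / (304) = 7.988 kg·m².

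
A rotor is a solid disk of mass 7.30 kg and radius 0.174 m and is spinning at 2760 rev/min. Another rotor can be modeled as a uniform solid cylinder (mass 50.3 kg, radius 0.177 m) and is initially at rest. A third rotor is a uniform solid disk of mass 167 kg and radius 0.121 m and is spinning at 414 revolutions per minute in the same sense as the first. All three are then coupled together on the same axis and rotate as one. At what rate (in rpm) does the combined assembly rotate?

No external torque acts about the common axis, so total angular momentum is conserved.
Moments of inertia: I_A = ½(7.30)(0.174)² = 0.1105 kg·m²; I_B = ½(50.3)(0.177)² = 0.7879 kg·m²; I_C = ½(167)(0.121)² = 1.223 kg·m².
Taking A's sense as positive: L = (0.1105)(2760) + (1.223)(414) = 811.1 kg·m²·rpm.
Combined I = 0.1105 + 0.7879 + 1.223 = 2.121 kg·m².
ω_f = L / I = 811.1 / 2.121 = 382.4 rpm.

|ω_f| ≈ 382 rpm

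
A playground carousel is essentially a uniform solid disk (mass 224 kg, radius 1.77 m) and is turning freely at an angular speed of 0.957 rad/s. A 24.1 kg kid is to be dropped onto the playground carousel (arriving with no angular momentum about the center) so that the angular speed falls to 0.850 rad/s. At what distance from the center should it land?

r ≈ 1.35 m

No external torque acts about the center; L_before = L_after.
I_p = ½(224)(1.77)² = 350.9 kg·m².
I_p ω_i = (I_p + m r²) ω_f ⇒ m r² = I_p(ω_i/ω_f − 1) = 350.9(0.957/0.850 − 1) = 44.17 kg·m².
r = √(44.17/24.1) = 1.354 m.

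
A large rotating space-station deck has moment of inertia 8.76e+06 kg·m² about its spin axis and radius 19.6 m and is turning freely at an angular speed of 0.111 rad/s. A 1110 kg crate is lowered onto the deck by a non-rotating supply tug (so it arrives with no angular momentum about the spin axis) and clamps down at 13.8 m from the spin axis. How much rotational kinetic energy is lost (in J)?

energy lost ≈ 1270 J

No external torque acts about the spin axis; L_before = L_after.
Added inertia Σmr² = (1110)(13.8)² = 2.114e+05 kg·m²; I_f = 8.760e+06 + 2.114e+05 = 8.971e+06 kg·m².
ω_f = I_p ω_i / I_f = (8.760e+06)(0.111) / 8.971e+06 = 0.1084 rad/s.
KE_i = ½(8.760e+06)(0.1110 rad/s)² = 53970 J; KE_f = ½(8.971e+06)(0.1084)² = 52690 J.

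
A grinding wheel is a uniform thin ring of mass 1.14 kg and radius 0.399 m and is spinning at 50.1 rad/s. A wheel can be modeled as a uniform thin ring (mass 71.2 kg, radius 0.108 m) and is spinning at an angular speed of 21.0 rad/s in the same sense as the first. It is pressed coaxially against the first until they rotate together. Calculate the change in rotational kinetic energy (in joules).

ΔKE ≈ -63.1 J

The coupling torques are internal; angular momentum about the shared axis is conserved.
Moments of inertia: I_A = (1.14)(0.399)² = 0.1815 kg·m²; I_B = (71.2)(0.108)² = 0.8305 kg·m².
Taking A's sense as positive: L = (0.1815)(50.1) + (0.8305)(21.0) = 26.53 kg·m²·rad/s.
Combined I = 0.1815 + 0.8305 = 1.012 kg·m².
ω_f = L / I = 26.53 / 1.012 = 26.22 rad/s.
KE_i = ½ΣIω² = 410.9 J; KE_f = ½(1.012)(26.22)² = 347.8 J.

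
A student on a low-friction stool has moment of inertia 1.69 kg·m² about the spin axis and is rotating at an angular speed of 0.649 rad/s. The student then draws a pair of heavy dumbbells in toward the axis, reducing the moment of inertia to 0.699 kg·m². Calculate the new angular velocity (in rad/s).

Angular momentum about the spin axis is conserved since the torque about it is zero.
ω₂ = I₁ω₁ / I₂ = (1.690)(0.649 rad/s) / (0.6990) = 1.569 rad/s.

ω₂ ≈ 1.57 rad/s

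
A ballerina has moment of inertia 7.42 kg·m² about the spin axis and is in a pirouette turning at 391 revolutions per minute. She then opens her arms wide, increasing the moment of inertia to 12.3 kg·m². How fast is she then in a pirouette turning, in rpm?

ω₂ ≈ 236 rpm

Angular momentum about the spin axis is conserved since the torque about it is zero.
ω₂ = I₁ω₁ / I₂ = (7.420)(391 rpm) / (12.30) = 235.9 rpm.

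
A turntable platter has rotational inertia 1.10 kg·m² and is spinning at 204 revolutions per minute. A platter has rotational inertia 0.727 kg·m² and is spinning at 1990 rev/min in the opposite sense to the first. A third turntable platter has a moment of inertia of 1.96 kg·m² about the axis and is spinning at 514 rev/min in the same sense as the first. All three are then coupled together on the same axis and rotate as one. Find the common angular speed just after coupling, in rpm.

|ω_f| ≈ 56.7 rpm

The coupling torques are internal; angular momentum about the shared axis is conserved.
Taking A's sense as positive: L = (1.100)(204) − (0.7270)(1990) + (1.960)(514) = -214.9 kg·m²·rpm.
Combined I = 1.100 + 0.7270 + 1.960 = 3.787 kg·m².
ω_f = L / I = -214.9 / 3.787 = -56.74 rpm.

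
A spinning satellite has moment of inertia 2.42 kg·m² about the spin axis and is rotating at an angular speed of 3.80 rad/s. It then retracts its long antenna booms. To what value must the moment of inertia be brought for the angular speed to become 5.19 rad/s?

With no external torque about the axis, L is conserved: I₁ω₁ = I₂ω₂.
I₂ = I₁ω₁ / ω₂ = (2.42)(3.80) / (5.19) = 1.772 kg·m².

I₂ ≈ 1.77 kg·m²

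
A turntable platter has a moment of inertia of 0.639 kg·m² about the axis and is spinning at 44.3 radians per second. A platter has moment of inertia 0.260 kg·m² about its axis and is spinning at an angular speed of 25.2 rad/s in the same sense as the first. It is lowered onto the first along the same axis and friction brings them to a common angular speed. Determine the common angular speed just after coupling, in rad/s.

No external torque acts about the common axis, so total angular momentum is conserved.
Taking A's sense as positive: L = (0.6390)(44.3) + (0.2600)(25.2) = 34.86 kg·m²·rad/s.
Combined I = 0.6390 + 0.2600 = 0.8990 kg·m².
ω_f = L / I = 34.86 / 0.8990 = 38.78 rad/s.

|ω_f| ≈ 38.8 rad/s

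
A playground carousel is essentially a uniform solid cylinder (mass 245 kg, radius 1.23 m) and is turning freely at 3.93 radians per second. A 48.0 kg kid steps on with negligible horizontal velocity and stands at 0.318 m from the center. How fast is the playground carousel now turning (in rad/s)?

The added mass arrives with no angular momentum about the center, and any external torque about the center is negligible, so the system's angular momentum is conserved.
I_p = ½(245)(1.23)² = 185.3 kg·m².
Added inertia Σmr² = (48.0)(0.318)² = 4.854 kg·m²; I_f = 185.3 + 4.854 = 190.2 kg·m².
ω_f = I_p ω_i / I_f = (185.3)(3.93) / 190.2 = 3.830 rad/s.

ω_f ≈ 3.83 rad/s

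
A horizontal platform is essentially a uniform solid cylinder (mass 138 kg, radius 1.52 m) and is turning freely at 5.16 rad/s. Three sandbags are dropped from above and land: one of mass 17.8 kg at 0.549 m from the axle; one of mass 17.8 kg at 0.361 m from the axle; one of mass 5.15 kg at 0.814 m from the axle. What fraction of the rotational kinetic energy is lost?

fraction ≈ 0.0651

No external torque acts about the axle; L_before = L_after.
I_p = ½(138)(1.52)² = 159.4 kg·m².
Added inertia Σmr² = (17.8)(0.549)² + (17.8)(0.361)² + (5.15)(0.814)² = 11.10 kg·m²; I_f = 159.4 + 11.10 = 170.5 kg·m².
ω_f = I_p ω_i / I_f = (159.4)(5.16) / 170.5 = 4.824 rad/s.
KE_i = ½(159.4)(5.160 rad/s)² = 2122 J; KE_f = ½(170.5)(4.824)² = 1984 J.
Fraction lost = 0.06508.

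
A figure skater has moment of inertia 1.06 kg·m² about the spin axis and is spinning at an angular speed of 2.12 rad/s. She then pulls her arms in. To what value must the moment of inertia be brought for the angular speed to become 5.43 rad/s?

Angular momentum about the spin axis is conserved since the torque about it is zero.
I₂ = I₁ω₁ / ω₂ = (1.06)(2.12) / (5.43) = 0.4138 kg·m².

I₂ ≈ 0.414 kg·m²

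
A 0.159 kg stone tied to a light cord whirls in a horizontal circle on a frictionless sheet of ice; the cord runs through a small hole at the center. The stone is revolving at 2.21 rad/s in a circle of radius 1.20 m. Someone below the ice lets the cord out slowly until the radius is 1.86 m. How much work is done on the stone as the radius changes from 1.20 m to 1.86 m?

W ≈ -0.326 J

The constraining force is radial, so m r² ω about the center is conserved.
ω₂ = ω₁ (r₁/r₂)² = (2.21)(1.20/1.86)² = 0.9199 rad/s.
W = ΔKE = ½m(v₂² − v₁²) = -0.3264 J.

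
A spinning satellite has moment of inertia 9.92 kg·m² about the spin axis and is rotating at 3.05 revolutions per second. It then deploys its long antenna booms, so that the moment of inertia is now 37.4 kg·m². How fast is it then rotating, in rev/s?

ω₂ ≈ 0.809 rev/s

No external torque acts about the spin axis, so angular momentum is conserved.
ω₂ = I₁ω₁ / I₂ = (9.920)(3.05 rev/s) / (37.40) = 0.8090 rev/s.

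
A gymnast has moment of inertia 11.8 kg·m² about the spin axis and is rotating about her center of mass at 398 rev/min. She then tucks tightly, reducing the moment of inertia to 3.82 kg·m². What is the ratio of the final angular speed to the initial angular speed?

No external torque acts about the spin axis, so angular momentum is conserved.
ω₂/ω₁ = I₁/I₂ = 11.80 / 3.820 = 3.089.

ω₂/ω₁ ≈ 3.09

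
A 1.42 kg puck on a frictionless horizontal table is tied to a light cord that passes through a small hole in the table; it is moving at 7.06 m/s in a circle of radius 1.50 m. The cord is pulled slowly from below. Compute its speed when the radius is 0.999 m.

Central (radial) force ⇒ zero torque about the center ⇒ m v r is constant.
v₂ = v₁ r₁ / r₂ = (7.06)(1.50) / (0.999) = 10.60 m/s.

v₂ ≈ 10.6 m/s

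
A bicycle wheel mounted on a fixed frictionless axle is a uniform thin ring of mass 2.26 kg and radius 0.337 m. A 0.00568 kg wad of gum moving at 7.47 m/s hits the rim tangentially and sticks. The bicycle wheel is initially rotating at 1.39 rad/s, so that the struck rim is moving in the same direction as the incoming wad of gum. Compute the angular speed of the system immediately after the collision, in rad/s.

|ω_f| ≈ 1.44 rad/s

The axle reaction passes through the axle and exerts no torque about it; angular momentum about the axle is conserved through the impact.
I_p = (2.26)(0.337)² = 0.2567 kg·m². Taking the sense of the wad of gum's angular momentum as positive, L_{wad} = m v R = (0.00568)(7.47)(0.337) = 0.01430 kg·m²/s.
L_i = +I_p ω_p + m v R = +(0.2567)(1.39) + 0.01430 = 0.3711 kg·m²/s.
After sticking, I_f = I_p + m R² = 0.2567 + (0.00568)(0.337)² = 0.2573 kg·m².
ω_f = L_i / I_f = 0.3711 / 0.2573 = 1.442 rad/s.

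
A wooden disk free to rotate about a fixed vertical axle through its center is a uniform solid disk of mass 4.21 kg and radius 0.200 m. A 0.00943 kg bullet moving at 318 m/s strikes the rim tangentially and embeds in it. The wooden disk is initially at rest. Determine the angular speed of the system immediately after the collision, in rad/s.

|ω_f| ≈ 7.09 rad/s

About the axle the impulsive forces during the collision are internal, so angular momentum about that axis is conserved.
I_p = ½(4.21)(0.200)² = 0.08420 kg·m². Taking the sense of the bullet's angular momentum as positive, L_{bullet} = m v R = (0.00943)(318)(0.200) = 0.5997 kg·m²/s.
L_i = 0 + 0.5997 = 0.5997 kg·m²/s.
After sticking, I_f = I_p + m R² = 0.08420 + (0.00943)(0.200)² = 0.08458 kg·m².
ω_f = L_i / I_f = 0.5997 / 0.08458 = 7.091 rad/s.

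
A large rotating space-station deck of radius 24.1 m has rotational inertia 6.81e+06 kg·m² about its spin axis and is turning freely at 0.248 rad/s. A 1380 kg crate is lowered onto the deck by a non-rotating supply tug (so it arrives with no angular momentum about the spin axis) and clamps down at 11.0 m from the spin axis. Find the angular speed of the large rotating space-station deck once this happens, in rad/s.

ω_f ≈ 0.242 rad/s

The added mass arrives with no angular momentum about the spin axis, and any external torque about the spin axis is negligible, so the system's angular momentum is conserved.
Added inertia Σmr² = (1380)(11.0)² = 1.670e+05 kg·m²; I_f = 6.810e+06 + 1.670e+05 = 6.977e+06 kg·m².
ω_f = I_p ω_i / I_f = (6.810e+06)(0.248) / 6.977e+06 = 0.2421 rad/s.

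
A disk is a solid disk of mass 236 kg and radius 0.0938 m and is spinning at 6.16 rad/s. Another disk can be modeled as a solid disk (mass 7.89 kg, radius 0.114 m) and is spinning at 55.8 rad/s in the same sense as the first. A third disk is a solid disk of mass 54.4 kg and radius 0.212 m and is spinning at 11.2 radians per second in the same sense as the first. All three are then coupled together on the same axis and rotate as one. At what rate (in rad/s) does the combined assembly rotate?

|ω_f| ≈ 9.93 rad/s

The coupling torques are internal; angular momentum about the shared axis is conserved.
Moments of inertia: I_A = ½(236)(0.0938)² = 1.038 kg·m²; I_B = ½(7.89)(0.114)² = 0.05127 kg·m²; I_C = ½(54.4)(0.212)² = 1.222 kg·m².
Taking A's sense as positive: L = (1.038)(6.16) + (0.05127)(55.8) + (1.222)(11.2) = 22.95 kg·m²·rad/s.
Combined I = 1.038 + 0.05127 + 1.222 = 2.312 kg·m².
ω_f = L / I = 22.95 / 2.312 = 9.926 rad/s.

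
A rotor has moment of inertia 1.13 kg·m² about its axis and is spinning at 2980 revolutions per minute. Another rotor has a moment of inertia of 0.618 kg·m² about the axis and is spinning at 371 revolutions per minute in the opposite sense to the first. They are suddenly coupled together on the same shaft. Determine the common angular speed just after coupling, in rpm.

|ω_f| ≈ 1800 rpm

The coupling torques are internal; angular momentum about the shared axis is conserved.
Taking A's sense as positive: L = (1.130)(2980) − (0.6180)(371) = 3138 kg·m²·rpm.
Combined I = 1.130 + 0.6180 = 1.748 kg·m².
ω_f = L / I = 3138 / 1.748 = 1795 rpm.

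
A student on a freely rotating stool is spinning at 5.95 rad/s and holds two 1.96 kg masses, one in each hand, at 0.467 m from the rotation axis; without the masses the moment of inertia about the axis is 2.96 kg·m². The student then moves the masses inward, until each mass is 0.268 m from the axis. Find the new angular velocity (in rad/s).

Angular momentum about the spin axis is conserved since the torque about it is zero.
I₁ = 2.96 + 2(1.96)(0.467)² = 3.815 kg·m²; I₂ = 2.96 + 2(1.96)(0.268)² = 3.242 kg·m².
ω₂ = I₁ω₁ / I₂ = (3.815)(5.95 rad/s) / (3.242) = 7.002 rad/s.

ω₂ ≈ 7.00 rad/s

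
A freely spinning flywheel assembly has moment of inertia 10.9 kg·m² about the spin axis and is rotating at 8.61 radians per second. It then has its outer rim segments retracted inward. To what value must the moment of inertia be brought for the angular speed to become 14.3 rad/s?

I₂ ≈ 6.56 kg·m²

With no external torque about the axis, L is conserved: I₁ω₁ = I₂ω₂.
I₂ = I₁ω₁ / ω₂ = (10.9)(8.61) / (14.3) = 6.563 kg·m².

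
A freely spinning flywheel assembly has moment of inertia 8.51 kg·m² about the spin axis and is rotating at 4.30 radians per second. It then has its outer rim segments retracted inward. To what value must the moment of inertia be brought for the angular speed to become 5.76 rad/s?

I₂ ≈ 6.35 kg·m²

With no external torque about the axis, L is conserved: I₁ω₁ = I₂ω₂.
I₂ = I₁ω₁ / ω₂ = (8.51)(4.30) / (5.76) = 6.353 kg·m².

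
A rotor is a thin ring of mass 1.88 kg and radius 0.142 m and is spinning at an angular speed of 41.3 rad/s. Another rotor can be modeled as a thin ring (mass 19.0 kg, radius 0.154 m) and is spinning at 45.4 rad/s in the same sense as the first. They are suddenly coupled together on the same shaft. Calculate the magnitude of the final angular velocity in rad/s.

|ω_f| ≈ 45.1 rad/s

No external torque acts about the common axis, so total angular momentum is conserved.
Moments of inertia: I_A = (1.88)(0.142)² = 0.03791 kg·m²; I_B = (19.0)(0.154)² = 0.4506 kg·m².
Taking A's sense as positive: L = (0.03791)(41.3) + (0.4506)(45.4) = 22.02 kg·m²·rad/s.
Combined I = 0.03791 + 0.4506 = 0.4885 kg·m².
ω_f = L / I = 22.02 / 0.4885 = 45.08 rad/s.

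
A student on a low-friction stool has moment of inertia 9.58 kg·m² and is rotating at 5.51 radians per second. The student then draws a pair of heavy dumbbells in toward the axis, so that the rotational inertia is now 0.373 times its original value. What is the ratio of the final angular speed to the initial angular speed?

ω₂/ω₁ ≈ 2.68

Angular momentum about the spin axis is conserved since the torque about it is zero.
I₂ = 0.373 × 9.58 = 3.573 kg·m².
ω₂/ω₁ = I₁/I₂ = 9.580 / 3.573 = 2.681.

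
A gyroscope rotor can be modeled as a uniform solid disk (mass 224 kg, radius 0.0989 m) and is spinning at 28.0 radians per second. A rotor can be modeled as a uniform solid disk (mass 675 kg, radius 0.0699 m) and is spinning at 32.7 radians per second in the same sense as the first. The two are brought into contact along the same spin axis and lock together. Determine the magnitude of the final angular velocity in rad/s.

|ω_f| ≈ 30.8 rad/s

The coupling torques are internal; angular momentum about the shared axis is conserved.
Moments of inertia: I_A = ½(224)(0.0989)² = 1.095 kg·m²; I_B = ½(675)(0.0699)² = 1.649 kg·m².
Taking A's sense as positive: L = (1.095)(28.0) + (1.649)(32.7) = 84.60 kg·m²·rad/s.
Combined I = 1.095 + 1.649 = 2.745 kg·m².
ω_f = L / I = 84.60 / 2.745 = 30.82 rad/s.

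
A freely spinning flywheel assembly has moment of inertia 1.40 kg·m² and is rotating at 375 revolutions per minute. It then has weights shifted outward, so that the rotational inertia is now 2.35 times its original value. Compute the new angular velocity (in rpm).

ω₂ ≈ 160 rpm

With no external torque about the axis, L is conserved: I₁ω₁ = I₂ω₂.
I₂ = 2.35 × 1.40 = 3.290 kg·m².
ω₂ = I₁ω₁ / I₂ = (1.400)(375 rpm) / (3.290) = 159.6 rpm.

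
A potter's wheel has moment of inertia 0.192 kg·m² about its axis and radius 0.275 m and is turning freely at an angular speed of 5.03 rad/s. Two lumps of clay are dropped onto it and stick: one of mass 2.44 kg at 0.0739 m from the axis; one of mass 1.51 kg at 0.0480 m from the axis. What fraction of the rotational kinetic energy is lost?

No external torque acts about the axis; L_before = L_after.
Added inertia Σmr² = (2.44)(0.0739)² + (1.51)(0.0480)² = 0.01680 kg·m²; I_f = 0.1920 + 0.01680 = 0.2088 kg·m².
ω_f = I_p ω_i / I_f = (0.1920)(5.03) / 0.2088 = 4.625 rad/s.
KE_i = ½(0.1920)(5.030 rad/s)² = 2.429 J; KE_f = ½(0.2088)(4.625)² = 2.233 J.
Fraction lost = 0.08048.

fraction ≈ 0.0805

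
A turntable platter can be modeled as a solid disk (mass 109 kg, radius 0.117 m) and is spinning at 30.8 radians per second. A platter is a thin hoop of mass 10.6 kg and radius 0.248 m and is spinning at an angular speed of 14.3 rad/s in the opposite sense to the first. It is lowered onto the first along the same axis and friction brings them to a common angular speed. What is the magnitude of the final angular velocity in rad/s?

No external torque acts about the common axis, so total angular momentum is conserved.
Moments of inertia: I_A = ½(109)(0.117)² = 0.7461 kg·m²; I_B = (10.6)(0.248)² = 0.6519 kg·m².
Taking A's sense as positive: L = (0.7461)(30.8) − (0.6519)(14.3) = 13.66 kg·m²·rad/s.
Combined I = 0.7461 + 0.6519 = 1.398 kg·m².
ω_f = L / I = 13.66 / 1.398 = 9.768 rad/s.

|ω_f| ≈ 9.77 rad/s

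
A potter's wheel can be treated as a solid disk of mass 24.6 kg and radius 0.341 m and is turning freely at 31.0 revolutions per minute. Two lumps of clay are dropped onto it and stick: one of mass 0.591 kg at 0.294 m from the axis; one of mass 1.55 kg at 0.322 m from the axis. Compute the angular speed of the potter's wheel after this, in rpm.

No external torque acts about the axis; L_before = L_after.
I_p = ½(24.6)(0.341)² = 1.430 kg·m².
Added inertia Σmr² = (0.591)(0.294)² + (1.55)(0.322)² = 0.2118 kg·m²; I_f = 1.430 + 0.2118 = 1.642 kg·m².
ω_f = I_p ω_i / I_f = (1.430)(31.0) / 1.642 = 27.00 rpm.

ω_f ≈ 27.0 rpm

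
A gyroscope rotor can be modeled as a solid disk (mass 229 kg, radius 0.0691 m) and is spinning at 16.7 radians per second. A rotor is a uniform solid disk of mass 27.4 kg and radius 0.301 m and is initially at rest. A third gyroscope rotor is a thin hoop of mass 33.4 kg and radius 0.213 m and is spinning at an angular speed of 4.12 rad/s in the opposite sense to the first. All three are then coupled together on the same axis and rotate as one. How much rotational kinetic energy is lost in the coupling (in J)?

The coupling torques are internal; angular momentum about the shared axis is conserved.
Moments of inertia: I_A = ½(229)(0.0691)² = 0.5467 kg·m²; I_B = ½(27.4)(0.301)² = 1.241 kg·m²; I_C = (33.4)(0.213)² = 1.515 kg·m².
Taking A's sense as positive: L = (0.5467)(16.7) − (1.515)(4.12) = 2.887 kg·m²·rad/s.
Combined I = 0.5467 + 1.241 + 1.515 = 3.303 kg·m².
ω_f = L / I = 2.887 / 3.303 = 0.8740 rad/s.
KE_i = ½ΣIω² = 89.10 J; KE_f = ½(3.303)(0.8740)² = 1.262 J.

ΔKE lost ≈ 87.8 J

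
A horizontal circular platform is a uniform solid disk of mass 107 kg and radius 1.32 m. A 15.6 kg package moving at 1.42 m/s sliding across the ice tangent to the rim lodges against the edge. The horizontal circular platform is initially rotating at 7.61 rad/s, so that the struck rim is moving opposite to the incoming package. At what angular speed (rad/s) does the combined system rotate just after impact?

|ω_f| ≈ 5.65 rad/s

About the central axle the impulsive forces during the collision are internal, so angular momentum about that axis is conserved.
I_p = ½(107)(1.32)² = 93.22 kg·m². Taking the sense of the package's angular momentum as positive, L_{package} = m v R = (15.6)(1.42)(1.32) = 29.24 kg·m²/s.
L_i = −I_p ω_p + m v R = −(93.22)(7.61) + 29.24 = -680.2 kg·m²/s.
After sticking, I_f = I_p + m R² = 93.22 + (15.6)(1.32)² = 120.4 kg·m².
ω_f = L_i / I_f = -680.2 / 120.4 = -5.649 rad/s.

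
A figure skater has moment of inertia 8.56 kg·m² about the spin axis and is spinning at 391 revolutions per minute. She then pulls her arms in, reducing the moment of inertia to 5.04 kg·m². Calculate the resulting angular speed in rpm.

No external torque acts about the spin axis, so angular momentum is conserved.
ω₂ = I₁ω₁ / I₂ = (8.560)(391 rpm) / (5.040) = 664.1 rpm.

ω₂ ≈ 664 rpm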